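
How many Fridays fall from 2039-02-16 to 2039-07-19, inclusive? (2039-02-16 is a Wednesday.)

2039-02-16 is a Wednesday; the first Friday on or after it is 2039-02-18 (2 days later).
From 2039-02-18 to 2039-07-19: 10 + 31 + 30 + 31 + 30 + 19 = 151 days (rest of February, March, April, May, June, July).
151 ÷ 7 = 21 full weeks with remainder 4, so 21 more Fridays after the first → 22.

22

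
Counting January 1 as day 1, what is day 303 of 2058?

January has 31 days (303 − 31 = 272 remain).
February has 28 days (272 − 28 = 244 remain).
March has 31 days (244 − 31 = 213 remain).
April has 30 days (213 − 30 = 183 remain).
May has 31 days (183 − 31 = 152 remain).
June has 30 days (152 − 30 = 122 remain).
July has 31 days (122 − 31 = 91 remain).
August has 31 days (91 − 31 = 60 remain).
September has 30 days (60 − 30 = 30 remain).
30 into October → October 30.

30 October 2058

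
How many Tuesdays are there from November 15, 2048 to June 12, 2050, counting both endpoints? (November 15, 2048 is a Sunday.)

82

November 15, 2048 is a Sunday; the first Tuesday on or after it is November 17, 2048 (2 days later).
From November 17, 2048 to June 12, 2050: 44 + 365 + 163 = 572 days (rest of 2048, 2049, to June 12, 2050 in 2050).
572 ÷ 7 = 81 full weeks with remainder 5, so 81 more Tuesdays after the first → 82.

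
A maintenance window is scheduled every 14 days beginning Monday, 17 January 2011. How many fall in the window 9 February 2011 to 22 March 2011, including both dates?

Occurrences land 14·i days after 17 January 2011 for i = 0, 1, 2, …
9 February 2011 is 23 days after the start; 23 ÷ 14 = 1 remainder 9; since the remainder is 9, round up to i = 2. First occurrence in the window: #3 on 14 February 2011 (2×14 = 28 days in).
22 March 2011 is 64 days after the start; 64 ÷ 14 = 4 remainder 8. Last occurrence in the window: #5 on 14 March 2011.
Occurrences #3 through #5: 3 in total.

3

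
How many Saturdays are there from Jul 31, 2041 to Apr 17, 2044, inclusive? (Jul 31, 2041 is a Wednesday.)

Jul 31, 2041 is a Wednesday; the first Saturday on or after it is Aug 3, 2041 (3 days later).
From Aug 3, 2041 to Apr 17, 2044: 150 + 365 + 365 + 108 = 988 days (rest of 2041, 2042, 2043, to Apr 17, 2044 in 2044).
988 ÷ 7 = 141 full weeks with remainder 1, so 141 more Saturdays after the first → 142.

142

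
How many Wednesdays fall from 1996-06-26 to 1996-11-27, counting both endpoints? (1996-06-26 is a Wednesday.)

1996-06-26 is a Wednesday; the first Wednesday on or after it is 1996-06-26.
From 1996-06-26 to 1996-11-27: 4 + 31 + 31 + 30 + 31 + 27 = 154 days (rest of June, July, August, September, October, November).
154 ÷ 7 = 22 full weeks with remainder 0, so 22 more Wednesdays after the first → 23.

23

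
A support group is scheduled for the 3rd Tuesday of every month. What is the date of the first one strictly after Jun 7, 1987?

Jun 1987 starts on a Monday; its first Tuesday is the 2nd, so the 3rd Tuesday is the 16th — Jun 16, 1987.
Jun 16, 1987 is after Jun 7, 1987, so that is the next one.

Jun 16, 1987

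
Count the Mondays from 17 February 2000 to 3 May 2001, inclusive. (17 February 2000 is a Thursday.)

63

17 February 2000 is a Thursday; the first Monday on or after it is 21 February 2000 (4 days later).
From 21 February 2000 to 3 May 2001: 314 + 123 = 437 days (rest of 2000, to 3 May 2001 in 2001).
437 ÷ 7 = 62 full weeks with remainder 3, so 62 more Mondays after the first → 63.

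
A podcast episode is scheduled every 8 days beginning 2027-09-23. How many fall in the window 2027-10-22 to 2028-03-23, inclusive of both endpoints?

19

Occurrences land 8·i days after 2027-09-23 for i = 0, 1, 2, …
2027-10-22 is 29 days after the start; 29 ÷ 8 = 3 remainder 5; since the remainder is 5, round up to i = 4. First occurrence in the window: #5 on 2027-10-25 (4×8 = 32 days in).
2028-03-23 is 182 days after the start; 182 ÷ 8 = 22 remainder 6. Last occurrence in the window: #23 on 2028-03-17.
Occurrences #5 through #23: 19 in total.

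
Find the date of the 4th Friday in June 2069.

2069-06-28

The first Friday of June 2069 is June 7.
The 4th Friday is 3 weeks later: 7 + 21 = 28.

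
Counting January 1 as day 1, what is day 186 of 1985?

January has 31 days (186 − 31 = 155 remain).
February has 28 days (155 − 28 = 127 remain).
March has 31 days (127 − 31 = 96 remain).
April has 30 days (96 − 30 = 66 remain).
May has 31 days (66 − 31 = 35 remain).
June has 30 days (35 − 30 = 5 remain).
5 into July → July 5.

5 July 1985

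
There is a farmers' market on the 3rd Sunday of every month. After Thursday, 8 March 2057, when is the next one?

18 March 2057

March 2057 starts on a Thursday; its first Sunday is the 4th, so the 3rd Sunday is the 18th — 18 March 2057.
18 March 2057 is after 8 March 2057, so that is the next one.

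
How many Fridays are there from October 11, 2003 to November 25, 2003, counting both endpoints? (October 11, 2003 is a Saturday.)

October 11, 2003 is a Saturday; the first Friday on or after it is October 17, 2003 (6 days later).
From October 17, 2003 to November 25, 2003: 14 + 25 = 39 days (rest of October, November).
39 ÷ 7 = 5 full weeks with remainder 4, so 5 more Fridays after the first → 6.

6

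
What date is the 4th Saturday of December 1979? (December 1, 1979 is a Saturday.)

December 1979 begins on a Saturday, so the first Saturday is December 1.
The 4th Saturday is 3 weeks later: 1 + 21 = 22.

December 22, 1979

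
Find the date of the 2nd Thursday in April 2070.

April 2070 begins on a Tuesday, so the first Thursday is April 3 (2 days later).
The 2nd Thursday is 1 weeks later: 3 + 7 = 10.

April 10, 2070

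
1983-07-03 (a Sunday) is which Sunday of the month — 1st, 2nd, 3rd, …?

1st

Day 3 falls in week ⌈3/7⌉ of the month.
Days 1–7 hold the 1st Sunday, 8–14 the 2nd, 15–21 the 3rd, 22–28 the 4th, 29–31 the 5th.
3 is in the range for the 1st.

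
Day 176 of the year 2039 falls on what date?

June 25, 2039

January has 31 days (176 − 31 = 145 remain).
February has 28 days (145 − 28 = 117 remain).
March has 31 days (117 − 31 = 86 remain).
April has 30 days (86 − 30 = 56 remain).
May has 31 days (56 − 31 = 25 remain).
25 into June → June 25.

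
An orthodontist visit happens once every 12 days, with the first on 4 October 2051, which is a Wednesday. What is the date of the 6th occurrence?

3 December 2051

The 6th occurrence is 5 intervals after the first: 5 × 12 = 60 days after 4 October 2051.
October has 31 days — 27 days to the end of October leaves 33.
November has 30 days (3 left).
3 days into December → 3 December 2051.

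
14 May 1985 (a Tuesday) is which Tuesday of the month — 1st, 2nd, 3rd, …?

2nd

Day 14 falls in week ⌈14/7⌉ of the month.
Days 1–7 hold the 1st Tuesday, 8–14 the 2nd, 15–21 the 3rd, 22–28 the 4th, 29–31 the 5th.
14 is in the range for the 2nd.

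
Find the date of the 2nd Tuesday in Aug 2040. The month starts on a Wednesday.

Aug 2040 begins on a Wednesday, so the first Tuesday is Aug 7 (6 days later).
The 2nd Tuesday is 1 weeks later: 7 + 7 = 14.

Aug 14, 2040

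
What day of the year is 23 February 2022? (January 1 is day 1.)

54

Days in months before February: 31 = 31.
Plus 23 days into February → day 54.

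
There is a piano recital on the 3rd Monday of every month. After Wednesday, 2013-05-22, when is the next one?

2013-06-17

May 2013 starts on a Wednesday; its first Monday is the 6th, so the 3rd Monday is the 20th — 2013-05-20.
That is not after 2013-05-22, so look at June 2013.
June 2013 starts on a Saturday; its first Monday is the 3rd, so the 3rd Monday is the 17th — 2013-06-17.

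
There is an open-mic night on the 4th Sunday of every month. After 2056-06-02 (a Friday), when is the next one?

June 2056 starts on a Thursday; its first Sunday is the 4th, so the 4th Sunday is the 25th — 2056-06-25.
2056-06-25 is after 2056-06-02, so that is the next one.

2056-06-25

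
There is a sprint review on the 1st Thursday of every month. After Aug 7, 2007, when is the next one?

Sep 6, 2007

Aug 2007 starts on a Wednesday, so its 1st Thursday is Aug 2, 2007 (1 day in).
That is not after Aug 7, 2007, so look at Sep 2007.
Sep 2007 starts on a Saturday, so its 1st Thursday is Sep 6, 2007 (5 days in).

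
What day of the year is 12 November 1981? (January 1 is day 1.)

Days in months before November: 31 + 28 + 31 + 30 + 31 + 30 + 31 + 31 + 30 + 31 = 304.
Plus 12 days into November → day 316.

316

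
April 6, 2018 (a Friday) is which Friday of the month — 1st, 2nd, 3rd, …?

1st

Day 6 falls in week ⌈6/7⌉ of the month.
Days 1–7 hold the 1st Friday, 8–14 the 2nd, 15–21 the 3rd, 22–28 the 4th, 29–31 the 5th.
6 is in the range for the 1st.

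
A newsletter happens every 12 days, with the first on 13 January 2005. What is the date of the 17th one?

24 July 2005

The 17th occurrence is 16 intervals after the first: 16 × 12 = 192 days after 13 January 2005.
January has 31 days — 18 days to the end of January leaves 174.
February has 28 days (146 left).
March has 31 days (115 left).
April has 30 days (85 left).
May has 31 days (54 left).
June has 30 days (24 left).
24 days into July → 24 July 2005.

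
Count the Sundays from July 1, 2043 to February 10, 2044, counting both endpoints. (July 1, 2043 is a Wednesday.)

32

July 1, 2043 is a Wednesday; the first Sunday on or after it is July 5, 2043 (4 days later).
From July 5, 2043 to February 10, 2044: 26 + 31 + 30 + 31 + 30 + 31 + 31 + 10 = 220 days (rest of July, August, September, October, November, December, January, February).
220 ÷ 7 = 31 full weeks with remainder 3, so 31 more Sundays after the first → 32.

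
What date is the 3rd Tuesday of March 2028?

March 2028 begins on a Wednesday, so the first Tuesday is March 7 (6 days later).
The 3rd Tuesday is 2 weeks later: 7 + 14 = 21.

March 21, 2028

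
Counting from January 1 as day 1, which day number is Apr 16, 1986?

Days in months before Apr: 31 + 28 + 31 = 90.
Plus 16 days into Apr → day 106.

106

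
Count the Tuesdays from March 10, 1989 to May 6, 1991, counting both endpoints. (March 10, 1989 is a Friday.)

March 10, 1989 is a Friday; the first Tuesday on or after it is March 14, 1989 (4 days later).
From March 14, 1989 to May 6, 1991: 292 + 365 + 126 = 783 days (rest of 1989, 1990, to May 6, 1991 in 1991).
783 ÷ 7 = 111 full weeks with remainder 6, so 111 more Tuesdays after the first → 112.

112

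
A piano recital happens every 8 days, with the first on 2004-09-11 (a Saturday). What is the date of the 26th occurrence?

The 26th occurrence is 25 intervals after the first: 25 × 8 = 200 days after 2004-09-11.
September has 30 days — 19 days to the end of September leaves 181.
October has 31 days (150 left).
November has 30 days (120 left).
December has 31 days (89 left).
January has 31 days (58 left).
February has 28 days (30 left).
30 days into March → 2005-03-30.

2005-03-30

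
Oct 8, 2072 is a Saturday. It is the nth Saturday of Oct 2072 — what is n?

2nd

Day 8 falls in week ⌈8/7⌉ of the month.
Days 1–7 hold the 1st Saturday, 8–14 the 2nd, 15–21 the 3rd, 22–28 the 4th, 29–31 the 5th.
8 is in the range for the 2nd.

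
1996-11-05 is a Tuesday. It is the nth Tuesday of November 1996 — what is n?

Day 5 falls in week ⌈5/7⌉ of the month.
Days 1–7 hold the 1st Tuesday, 8–14 the 2nd, 15–21 the 3rd, 22–28 the 4th, 29–31 the 5th.
5 is in the range for the 1st.

1st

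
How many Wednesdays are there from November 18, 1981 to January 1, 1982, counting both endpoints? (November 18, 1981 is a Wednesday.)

November 18, 1981 is a Wednesday; the first Wednesday on or after it is November 18, 1981.
From November 18, 1981 to January 1, 1982: 12 + 31 + 1 = 44 days (rest of November, December, January).
44 ÷ 7 = 6 full weeks with remainder 2, so 6 more Wednesdays after the first → 7.

7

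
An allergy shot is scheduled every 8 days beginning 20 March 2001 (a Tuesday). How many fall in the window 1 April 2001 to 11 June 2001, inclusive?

Occurrences land 8·i days after 20 March 2001 for i = 0, 1, 2, …
1 April 2001 is 12 days after the start; 12 ÷ 8 = 1 remainder 4; since the remainder is 4, round up to i = 2. First occurrence in the window: #3 on 5 April 2001 (2×8 = 16 days in).
11 June 2001 is 83 days after the start; 83 ÷ 8 = 10 remainder 3. Last occurrence in the window: #11 on 8 June 2001.
Occurrences #3 through #11: 9 in total.

9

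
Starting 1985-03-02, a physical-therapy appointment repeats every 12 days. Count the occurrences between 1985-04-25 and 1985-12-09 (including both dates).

Occurrences land 12·i days after 1985-03-02 for i = 0, 1, 2, …
1985-04-25 is 54 days after the start; 54 ÷ 12 = 4 remainder 6; since the remainder is 6, round up to i = 5. First occurrence in the window: #6 on 1985-05-01 (5×12 = 60 days in).
1985-12-09 is 282 days after the start; 282 ÷ 12 = 23 remainder 6. Last occurrence in the window: #24 on 1985-12-03.
Occurrences #6 through #24: 19 in total.

19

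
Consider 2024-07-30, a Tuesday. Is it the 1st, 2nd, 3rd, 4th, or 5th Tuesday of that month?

Day 30 falls in week ⌈30/7⌉ of the month.
Days 1–7 hold the 1st Tuesday, 8–14 the 2nd, 15–21 the 3rd, 22–28 the 4th, 29–31 the 5th.
30 is in the range for the 5th.

5th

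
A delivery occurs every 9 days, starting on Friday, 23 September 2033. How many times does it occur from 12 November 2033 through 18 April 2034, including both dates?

18

Occurrences land 9·i days after 23 September 2033 for i = 0, 1, 2, …
12 November 2033 is 50 days after the start; 50 ÷ 9 = 5 remainder 5; since the remainder is 5, round up to i = 6. First occurrence in the window: #7 on 16 November 2033 (6×9 = 54 days in).
18 April 2034 is 207 days after the start; 207 ÷ 9 = 23 remainder 0. Last occurrence in the window: #24 on 18 April 2034.
Occurrences #7 through #24: 18 in total.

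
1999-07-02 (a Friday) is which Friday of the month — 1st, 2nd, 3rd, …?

Day 2 falls in week ⌈2/7⌉ of the month.
Days 1–7 hold the 1st Friday, 8–14 the 2nd, 15–21 the 3rd, 22–28 the 4th, 29–31 the 5th.
2 is in the range for the 1st.

1st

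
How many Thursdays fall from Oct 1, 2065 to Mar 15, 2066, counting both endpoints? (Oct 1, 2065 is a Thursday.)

24

Oct 1, 2065 is a Thursday; the first Thursday on or after it is Oct 1, 2065.
From Oct 1, 2065 to Mar 15, 2066: 30 + 30 + 31 + 31 + 28 + 15 = 165 days (rest of Oct, Nov, Dec, Jan, Feb, Mar).
165 ÷ 7 = 23 full weeks with remainder 4, so 23 more Thursdays after the first → 24.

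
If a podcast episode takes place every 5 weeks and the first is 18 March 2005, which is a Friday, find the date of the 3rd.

27 May 2005

The 3rd occurrence is 2 intervals after the first: 2 × 35 = 70 days after 18 March 2005.
March has 31 days — 13 days to the end of March leaves 57.
April has 30 days (27 left).
27 days into May → 27 May 2005.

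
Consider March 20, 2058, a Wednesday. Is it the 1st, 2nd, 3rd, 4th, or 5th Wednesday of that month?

3rd

Day 20 falls in week ⌈20/7⌉ of the month.
Days 1–7 hold the 1st Wednesday, 8–14 the 2nd, 15–21 the 3rd, 22–28 the 4th, 29–31 the 5th.
20 is in the range for the 3rd.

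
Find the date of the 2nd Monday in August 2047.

August 12, 2047

The first Monday of August 2047 is August 5.
The 2nd Monday is 1 weeks later: 5 + 7 = 12.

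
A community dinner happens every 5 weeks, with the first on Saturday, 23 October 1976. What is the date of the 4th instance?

5 February 1977

The 4th occurrence is 3 intervals after the first: 3 × 35 = 105 days after 23 October 1976.
October has 31 days — 8 days to the end of October leaves 97.
November has 30 days (67 left).
December has 31 days (36 left).
January has 31 days (5 left).
5 days into February → 5 February 1977.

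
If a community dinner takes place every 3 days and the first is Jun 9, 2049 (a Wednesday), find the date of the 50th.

Nov 3, 2049

The 50th occurrence is 49 intervals after the first: 49 × 3 = 147 days after Jun 9, 2049.
Jun has 30 days — 21 days to the end of Jun leaves 126.
Jul has 31 days (95 left).
Aug has 31 days (64 left).
Sep has 30 days (34 left).
Oct has 31 days (3 left).
3 days into Nov → Nov 3, 2049.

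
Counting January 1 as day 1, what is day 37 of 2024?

6 February 2024

January has 31 days (37 − 31 = 6 remain).
6 into February → February 6.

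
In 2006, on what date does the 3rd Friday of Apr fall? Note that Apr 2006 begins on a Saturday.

Apr 21, 2006

Apr 2006 begins on a Saturday, so the first Friday is Apr 7 (6 days later).
The 3rd Friday is 2 weeks later: 7 + 14 = 21.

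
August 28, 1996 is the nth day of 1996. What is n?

241

Days in months before August: 31 + 29 + 31 + 30 + 31 + 30 + 31 = 213.
Plus 28 days into August → day 241.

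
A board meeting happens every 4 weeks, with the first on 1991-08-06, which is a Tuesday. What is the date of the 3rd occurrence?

1991-10-01

The 3rd occurrence is 2 intervals after the first: 2 × 28 = 56 days after 1991-08-06.
August has 31 days — 25 days to the end of August leaves 31.
September has 30 days (1 left).
1 day into October → 1991-10-01.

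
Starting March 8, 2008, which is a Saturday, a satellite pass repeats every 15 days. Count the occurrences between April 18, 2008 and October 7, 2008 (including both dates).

12

Occurrences land 15·i days after March 8, 2008 for i = 0, 1, 2, …
April 18, 2008 is 41 days after the start; 41 ÷ 15 = 2 remainder 11; since the remainder is 11, round up to i = 3. First occurrence in the window: #4 on April 22, 2008 (3×15 = 45 days in).
October 7, 2008 is 213 days after the start; 213 ÷ 15 = 14 remainder 3. Last occurrence in the window: #15 on October 4, 2008.
Occurrences #4 through #15: 12 in total.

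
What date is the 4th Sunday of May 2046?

The first Sunday of May 2046 is May 6.
The 4th Sunday is 3 weeks later: 6 + 21 = 27.

2046-05-27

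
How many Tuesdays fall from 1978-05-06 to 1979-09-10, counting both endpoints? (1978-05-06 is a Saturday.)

70

1978-05-06 is a Saturday; the first Tuesday on or after it is 1978-05-09 (3 days later).
From 1978-05-09 to 1979-09-10: 236 + 253 = 489 days (rest of 1978, to 1979-09-10 in 1979).
489 ÷ 7 = 69 full weeks with remainder 6, so 69 more Tuesdays after the first → 70.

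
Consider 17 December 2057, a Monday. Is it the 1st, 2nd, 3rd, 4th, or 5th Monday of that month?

3rd

Day 17 falls in week ⌈17/7⌉ of the month.
Days 1–7 hold the 1st Monday, 8–14 the 2nd, 15–21 the 3rd, 22–28 the 4th, 29–31 the 5th.
17 is in the range for the 3rd.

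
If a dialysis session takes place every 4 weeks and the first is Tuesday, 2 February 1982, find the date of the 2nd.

The 2nd occurrence is 1 interval after the first: 1 × 28 = 28 days after 2 February 1982.
February has 28 days — 26 days to the end of February leaves 2.
2 days into March → 2 March 1982.

2 March 1982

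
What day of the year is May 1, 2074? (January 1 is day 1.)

121

Days in months before May: 31 + 28 + 31 + 30 = 120.
Plus 1 day into May → day 121.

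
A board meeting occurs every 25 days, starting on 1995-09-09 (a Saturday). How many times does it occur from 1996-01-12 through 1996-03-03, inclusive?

3

Occurrences land 25·i days after 1995-09-09 for i = 0, 1, 2, …
1996-01-12 is 125 days after the start; 125 ÷ 25 = 5 remainder 0. First occurrence in the window: #6 on 1996-01-12 (5×25 = 125 days in).
1996-03-03 is 176 days after the start; 176 ÷ 25 = 7 remainder 1. Last occurrence in the window: #8 on 1996-03-02.
Occurrences #6 through #8: 3 in total.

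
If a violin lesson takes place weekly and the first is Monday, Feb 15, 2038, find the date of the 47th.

The 47th occurrence is 46 intervals after the first: 46 × 7 = 322 days after Feb 15, 2038.
Feb has 28 days — 13 days to the end of Feb leaves 309.
Mar has 31 days (278 left).
Apr has 30 days (248 left).
May has 31 days (217 left).
Jun has 30 days (187 left).
Jul has 31 days (156 left).
Aug has 31 days (125 left).
Sep has 30 days (95 left).
Oct has 31 days (64 left).
Nov has 30 days (34 left).
Dec has 31 days (3 left).
3 days into Jan → Jan 3, 2039.

Jan 3, 2039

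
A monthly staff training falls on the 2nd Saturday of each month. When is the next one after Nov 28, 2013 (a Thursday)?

Dec 14, 2013

Nov 2013 starts on a Friday; its first Saturday is the 2nd, so the 2nd Saturday is the 9th — Nov 9, 2013.
That is not after Nov 28, 2013, so look at Dec 2013.
Dec 2013 starts on a Sunday; its first Saturday is the 7th, so the 2nd Saturday is the 14th — Dec 14, 2013.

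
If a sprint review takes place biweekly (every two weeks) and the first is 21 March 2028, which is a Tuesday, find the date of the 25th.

The 25th occurrence is 24 intervals after the first: 24 × 14 = 336 days after 21 March 2028.
March has 31 days — 10 days to the end of March leaves 326.
April has 30 days (296 left).
May has 31 days (265 left).
June has 30 days (235 left).
July has 31 days (204 left).
August has 31 days (173 left).
September has 30 days (143 left).
October has 31 days (112 left).
November has 30 days (82 left).
December has 31 days (51 left).
January has 31 days (20 left).
20 days into February → 20 February 2029.

20 February 2029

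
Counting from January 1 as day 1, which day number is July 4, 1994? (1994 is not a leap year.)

Days in months before July: 31 + 28 + 31 + 30 + 31 + 30 = 181.
Plus 4 days into July → day 185.

185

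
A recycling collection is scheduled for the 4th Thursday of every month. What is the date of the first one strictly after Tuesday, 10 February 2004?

26 February 2004

February 2004 starts on a Sunday; its first Thursday is the 5th, so the 4th Thursday is the 26th — 26 February 2004.
26 February 2004 is after 10 February 2004, so that is the next one.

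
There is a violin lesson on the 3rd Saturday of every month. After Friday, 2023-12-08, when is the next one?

December 2023 starts on a Friday; its first Saturday is the 2nd, so the 3rd Saturday is the 16th — 2023-12-16.
2023-12-16 is after 2023-12-08, so that is the next one.

2023-12-16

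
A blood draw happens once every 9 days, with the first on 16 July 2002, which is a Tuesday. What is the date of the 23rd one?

30 January 2003

The 23rd occurrence is 22 intervals after the first: 22 × 9 = 198 days after 16 July 2002.
July has 31 days — 15 days to the end of July leaves 183.
August has 31 days (152 left).
September has 30 days (122 left).
October has 31 days (91 left).
November has 30 days (61 left).
December has 31 days (30 left).
30 days into January → 30 January 2003.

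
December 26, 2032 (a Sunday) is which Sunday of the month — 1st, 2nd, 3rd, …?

4th

Day 26 falls in week ⌈26/7⌉ of the month.
Days 1–7 hold the 1st Sunday, 8–14 the 2nd, 15–21 the 3rd, 22–28 the 4th, 29–31 the 5th.
26 is in the range for the 4th.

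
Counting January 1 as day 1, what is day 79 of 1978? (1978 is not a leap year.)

20 March 1978

January has 31 days (79 − 31 = 48 remain).
February has 28 days (48 − 28 = 20 remain).
20 into March → March 20.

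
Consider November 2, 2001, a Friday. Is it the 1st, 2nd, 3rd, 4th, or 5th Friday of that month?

1st

Day 2 falls in week ⌈2/7⌉ of the month.
Days 1–7 hold the 1st Friday, 8–14 the 2nd, 15–21 the 3rd, 22–28 the 4th, 29–31 the 5th.
2 is in the range for the 1st.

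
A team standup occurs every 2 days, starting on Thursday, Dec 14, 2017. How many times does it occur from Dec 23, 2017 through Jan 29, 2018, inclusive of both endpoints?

19

Occurrences land 2·i days after Dec 14, 2017 for i = 0, 1, 2, …
Dec 23, 2017 is 9 days after the start; 9 ÷ 2 = 4 remainder 1; since the remainder is 1, round up to i = 5. First occurrence in the window: #6 on Dec 24, 2017 (5×2 = 10 days in).
Jan 29, 2018 is 46 days after the start; 46 ÷ 2 = 23 remainder 0. Last occurrence in the window: #24 on Jan 29, 2018.
Occurrences #6 through #24: 19 in total.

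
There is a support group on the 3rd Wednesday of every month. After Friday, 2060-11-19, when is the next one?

November 2060 starts on a Monday; its first Wednesday is the 3rd, so the 3rd Wednesday is the 17th — 2060-11-17.
That is not after 2060-11-19, so look at December 2060.
December 2060 starts on a Wednesday; its first Wednesday is the 1st, so the 3rd Wednesday is the 15th — 2060-12-15.

2060-12-15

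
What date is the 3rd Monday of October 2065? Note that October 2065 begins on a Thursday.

2065-10-19

October 2065 begins on a Thursday, so the first Monday is October 5 (4 days later).
The 3rd Monday is 2 weeks later: 5 + 14 = 19.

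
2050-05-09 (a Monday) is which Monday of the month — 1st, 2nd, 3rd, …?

Day 9 falls in week ⌈9/7⌉ of the month.
Days 1–7 hold the 1st Monday, 8–14 the 2nd, 15–21 the 3rd, 22–28 the 4th, 29–31 the 5th.
9 is in the range for the 2nd.

2nd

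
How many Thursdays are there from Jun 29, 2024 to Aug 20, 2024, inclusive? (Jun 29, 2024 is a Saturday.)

Jun 29, 2024 is a Saturday; the first Thursday on or after it is Jul 4, 2024 (5 days later).
From Jul 4, 2024 to Aug 20, 2024: 27 + 20 = 47 days (rest of Jul, Aug).
47 ÷ 7 = 6 full weeks with remainder 5, so 6 more Thursdays after the first → 7.

7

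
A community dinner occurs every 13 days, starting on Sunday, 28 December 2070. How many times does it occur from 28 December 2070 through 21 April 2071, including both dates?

9

Occurrences land 13·i days after 28 December 2070 for i = 0, 1, 2, …
The window opens on the start date, so the first occurrence inside is #1 on 28 December 2070.
21 April 2071 is 114 days after the start; 114 ÷ 13 = 8 remainder 10. Last occurrence in the window: #9 on 11 April 2071.
Occurrences #1 through #9: 9 in total.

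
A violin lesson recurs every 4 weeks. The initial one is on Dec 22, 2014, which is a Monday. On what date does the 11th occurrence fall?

Sep 28, 2015

The 11th occurrence is 10 intervals after the first: 10 × 28 = 280 days after Dec 22, 2014.
Dec has 31 days — 9 days to the end of Dec leaves 271.
Jan has 31 days (240 left).
Feb has 28 days (212 left).
Mar has 31 days (181 left).
Apr has 30 days (151 left).
May has 31 days (120 left).
Jun has 30 days (90 left).
Jul has 31 days (59 left).
Aug has 31 days (28 left).
28 days into Sep → Sep 28, 2015.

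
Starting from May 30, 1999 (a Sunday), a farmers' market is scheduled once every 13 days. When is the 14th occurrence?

November 15, 1999

The 14th occurrence is 13 intervals after the first: 13 × 13 = 169 days after May 30, 1999.
May has 31 days — 1 day to the end of May leaves 168.
June has 30 days (138 left).
July has 31 days (107 left).
August has 31 days (76 left).
September has 30 days (46 left).
October has 31 days (15 left).
15 days into November → November 15, 1999.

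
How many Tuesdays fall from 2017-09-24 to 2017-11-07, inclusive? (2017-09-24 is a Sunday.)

7

2017-09-24 is a Sunday; the first Tuesday on or after it is 2017-09-26 (2 days later).
From 2017-09-26 to 2017-11-07: 4 + 31 + 7 = 42 days (rest of September, October, November).
42 ÷ 7 = 6 full weeks with remainder 0, so 6 more Tuesdays after the first → 7.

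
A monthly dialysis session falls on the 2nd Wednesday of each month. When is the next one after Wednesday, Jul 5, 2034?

Jul 2034 starts on a Saturday; its first Wednesday is the 5th, so the 2nd Wednesday is the 12th — Jul 12, 2034.
Jul 12, 2034 is after Jul 5, 2034, so that is the next one.

Jul 12, 2034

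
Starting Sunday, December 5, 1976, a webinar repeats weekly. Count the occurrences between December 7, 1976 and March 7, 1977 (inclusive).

Occurrences land 7·i days after December 5, 1976 for i = 0, 1, 2, …
December 7, 1976 is 2 days after the start; 2 ÷ 7 = 0 remainder 2; since the remainder is 2, round up to i = 1. First occurrence in the window: #2 on December 12, 1976 (1×7 = 7 days in).
March 7, 1977 is 92 days after the start; 92 ÷ 7 = 13 remainder 1. Last occurrence in the window: #14 on March 6, 1977.
Occurrences #2 through #14: 13 in total.

13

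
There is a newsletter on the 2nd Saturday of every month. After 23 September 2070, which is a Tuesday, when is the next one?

September 2070 starts on a Monday; its first Saturday is the 6th, so the 2nd Saturday is the 13th — 13 September 2070.
That is not after 23 September 2070, so look at October 2070.
October 2070 starts on a Wednesday; its first Saturday is the 4th, so the 2nd Saturday is the 11th — 11 October 2070.

11 October 2070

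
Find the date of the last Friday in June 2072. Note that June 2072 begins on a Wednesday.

June 2072 begins on a Wednesday, so the first Friday is June 3 (2 days later).
June 2072 has 30 days. Adding weeks: 3, 10, 17, 24 — the last one ≤ 30 is the 24th.

June 24, 2072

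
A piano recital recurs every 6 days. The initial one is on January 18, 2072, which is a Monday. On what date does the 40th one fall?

The 40th occurrence is 39 intervals after the first: 39 × 6 = 234 days after January 18, 2072.
January has 31 days — 13 days to the end of January leaves 221.
February has 29 days (192 left).
March has 31 days (161 left).
April has 30 days (131 left).
May has 31 days (100 left).
June has 30 days (70 left).
July has 31 days (39 left).
August has 31 days (8 left).
8 days into September → September 8, 2072.

September 8, 2072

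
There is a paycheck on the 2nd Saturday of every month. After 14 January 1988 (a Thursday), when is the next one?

13 February 1988

January 1988 starts on a Friday; its first Saturday is the 2nd, so the 2nd Saturday is the 9th — 9 January 1988.
That is not after 14 January 1988, so look at February 1988.
February 1988 starts on a Monday; its first Saturday is the 6th, so the 2nd Saturday is the 13th — 13 February 1988.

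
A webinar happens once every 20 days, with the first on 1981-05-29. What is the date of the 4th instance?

1981-07-28

The 4th occurrence is 3 intervals after the first: 3 × 20 = 60 days after 1981-05-29.
May has 31 days — 2 days to the end of May leaves 58.
June has 30 days (28 left).
28 days into July → 1981-07-28.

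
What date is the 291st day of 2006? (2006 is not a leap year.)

January has 31 days (291 − 31 = 260 remain).
February has 28 days (260 − 28 = 232 remain).
March has 31 days (232 − 31 = 201 remain).
April has 30 days (201 − 30 = 171 remain).
May has 31 days (171 − 31 = 140 remain).
June has 30 days (140 − 30 = 110 remain).
July has 31 days (110 − 31 = 79 remain).
August has 31 days (79 − 31 = 48 remain).
September has 30 days (48 − 30 = 18 remain).
18 into October → October 18.

18 October 2006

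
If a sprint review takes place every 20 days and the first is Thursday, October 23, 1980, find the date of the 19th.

The 19th occurrence is 18 intervals after the first: 18 × 20 = 360 days after October 23, 1980.
October has 31 days — 8 days to the end of October leaves 352.
November has 30 days (322 left).
December has 31 days (291 left).
January has 31 days (260 left).
February has 28 days (232 left).
March has 31 days (201 left).
April has 30 days (171 left).
May has 31 days (140 left).
June has 30 days (110 left).
July has 31 days (79 left).
August has 31 days (48 left).
September has 30 days (18 left).
18 days into October → October 18, 1981.

October 18, 1981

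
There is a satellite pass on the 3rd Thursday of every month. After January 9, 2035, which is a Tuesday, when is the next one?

January 18, 2035

January 2035 starts on a Monday; its first Thursday is the 4th, so the 3rd Thursday is the 18th — January 18, 2035.
January 18, 2035 is after January 9, 2035, so that is the next one.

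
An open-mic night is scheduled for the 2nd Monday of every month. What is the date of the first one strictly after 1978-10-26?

October 1978 starts on a Sunday; its first Monday is the 2nd, so the 2nd Monday is the 9th — 1978-10-09.
That is not after 1978-10-26, so look at November 1978.
November 1978 starts on a Wednesday; its first Monday is the 6th, so the 2nd Monday is the 13th — 1978-11-13.

1978-11-13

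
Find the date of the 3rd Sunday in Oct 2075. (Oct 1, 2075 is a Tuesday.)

Oct 2075 begins on a Tuesday, so the first Sunday is Oct 6 (5 days later).
The 3rd Sunday is 2 weeks later: 6 + 14 = 20.

Oct 20, 2075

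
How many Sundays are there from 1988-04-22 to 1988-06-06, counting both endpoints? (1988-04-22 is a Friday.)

1988-04-22 is a Friday; the first Sunday on or after it is 1988-04-24 (2 days later).
From 1988-04-24 to 1988-06-06: 6 + 31 + 6 = 43 days (rest of April, May, June).
43 ÷ 7 = 6 full weeks with remainder 1, so 6 more Sundays after the first → 7.

7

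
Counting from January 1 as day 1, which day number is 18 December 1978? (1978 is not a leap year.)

Days in months before December: 31 + 28 + 31 + 30 + 31 + 30 + 31 + 31 + 30 + 31 + 30 = 334.
Plus 18 days into December → day 352.

352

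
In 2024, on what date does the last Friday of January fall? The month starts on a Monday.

January 2024 begins on a Monday, so the first Friday is January 5 (4 days later).
January 2024 has 31 days. Adding weeks: 5, 12, 19, 26 — the last one ≤ 31 is the 26th.

26 January 2024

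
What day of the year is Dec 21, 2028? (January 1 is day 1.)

356

Days in months before Dec: 31 + 29 + 31 + 30 + 31 + 30 + 31 + 31 + 30 + 31 + 30 = 335.
Plus 21 days into Dec → day 356.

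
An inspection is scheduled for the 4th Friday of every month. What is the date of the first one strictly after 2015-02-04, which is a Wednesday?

2015-02-27

February 2015 starts on a Sunday; its first Friday is the 6th, so the 4th Friday is the 27th — 2015-02-27.
2015-02-27 is after 2015-02-04, so that is the next one.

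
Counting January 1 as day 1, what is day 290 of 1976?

Jan has 31 days (290 − 31 = 259 remain).
Feb has 29 days (259 − 29 = 230 remain).
Mar has 31 days (230 − 31 = 199 remain).
Apr has 30 days (199 − 30 = 169 remain).
May has 31 days (169 − 31 = 138 remain).
Jun has 30 days (138 − 30 = 108 remain).
Jul has 31 days (108 − 31 = 77 remain).
Aug has 31 days (77 − 31 = 46 remain).
Sep has 30 days (46 − 30 = 16 remain).
16 into Oct → Oct 16.

Oct 16, 1976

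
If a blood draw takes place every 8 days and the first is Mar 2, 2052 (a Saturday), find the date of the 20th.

The 20th occurrence is 19 intervals after the first: 19 × 8 = 152 days after Mar 2, 2052.
Mar has 31 days — 29 days to the end of Mar leaves 123.
Apr has 30 days (93 left).
May has 31 days (62 left).
Jun has 30 days (32 left).
Jul has 31 days (1 left).
1 day into Aug → Aug 1, 2052.

Aug 1, 2052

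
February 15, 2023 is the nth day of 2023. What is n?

Days in months before February: 31 = 31.
Plus 15 days into February → day 46.

46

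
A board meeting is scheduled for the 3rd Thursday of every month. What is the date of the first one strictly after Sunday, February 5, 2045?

February 2045 starts on a Wednesday; its first Thursday is the 2nd, so the 3rd Thursday is the 16th — February 16, 2045.
February 16, 2045 is after February 5, 2045, so that is the next one.

February 16, 2045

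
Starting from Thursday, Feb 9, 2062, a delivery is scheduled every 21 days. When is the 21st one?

The 21st occurrence is 20 intervals after the first: 20 × 21 = 420 days after Feb 9, 2062.
Feb has 28 days — 19 days to the end of Feb leaves 401.
From end of Feb to end of 2062 is 306 days (95 left).
Jan has 31 days (64 left).
Feb has 28 days (36 left).
Mar has 31 days (5 left).
5 days into Apr → Apr 5, 2063.

Apr 5, 2063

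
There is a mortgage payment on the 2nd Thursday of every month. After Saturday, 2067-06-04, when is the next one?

June 2067 starts on a Wednesday; its first Thursday is the 2nd, so the 2nd Thursday is the 9th — 2067-06-09.
2067-06-09 is after 2067-06-04, so that is the next one.

2067-06-09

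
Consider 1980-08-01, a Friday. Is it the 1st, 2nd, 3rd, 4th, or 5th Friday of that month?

Day 1 falls in week ⌈1/7⌉ of the month.
Days 1–7 hold the 1st Friday, 8–14 the 2nd, 15–21 the 3rd, 22–28 the 4th, 29–31 the 5th.
1 is in the range for the 1st.

1st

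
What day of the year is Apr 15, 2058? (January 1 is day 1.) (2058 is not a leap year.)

Days in months before Apr: 31 + 28 + 31 = 90.
Plus 15 days into Apr → day 105.

105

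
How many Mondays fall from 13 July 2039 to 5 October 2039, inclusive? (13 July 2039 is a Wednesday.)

13 July 2039 is a Wednesday; the first Monday on or after it is 18 July 2039 (5 days later).
From 18 July 2039 to 5 October 2039: 13 + 31 + 30 + 5 = 79 days (rest of July, August, September, October).
79 ÷ 7 = 11 full weeks with remainder 2, so 11 more Mondays after the first → 12.

12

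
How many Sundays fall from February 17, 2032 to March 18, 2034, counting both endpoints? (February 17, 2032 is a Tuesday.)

108

February 17, 2032 is a Tuesday; the first Sunday on or after it is February 22, 2032 (5 days later).
From February 22, 2032 to March 18, 2034: 313 + 365 + 77 = 755 days (rest of 2032, 2033, to March 18, 2034 in 2034).
755 ÷ 7 = 107 full weeks with remainder 6, so 107 more Sundays after the first → 108.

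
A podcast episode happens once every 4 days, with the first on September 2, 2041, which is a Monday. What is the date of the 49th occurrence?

The 49th occurrence is 48 intervals after the first: 48 × 4 = 192 days after September 2, 2041.
September has 30 days — 28 days to the end of September leaves 164.
October has 31 days (133 left).
November has 30 days (103 left).
December has 31 days (72 left).
January has 31 days (41 left).
February has 28 days (13 left).
13 days into March → March 13, 2042.

March 13, 2042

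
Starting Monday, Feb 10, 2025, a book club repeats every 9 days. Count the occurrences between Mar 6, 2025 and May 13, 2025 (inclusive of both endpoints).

Occurrences land 9·i days after Feb 10, 2025 for i = 0, 1, 2, …
Mar 6, 2025 is 24 days after the start; 24 ÷ 9 = 2 remainder 6; since the remainder is 6, round up to i = 3. First occurrence in the window: #4 on Mar 9, 2025 (3×9 = 27 days in).
May 13, 2025 is 92 days after the start; 92 ÷ 9 = 10 remainder 2. Last occurrence in the window: #11 on May 11, 2025.
Occurrences #4 through #11: 8 in total.

8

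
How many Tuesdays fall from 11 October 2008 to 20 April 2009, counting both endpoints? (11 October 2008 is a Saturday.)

27

11 October 2008 is a Saturday; the first Tuesday on or after it is 14 October 2008 (3 days later).
From 14 October 2008 to 20 April 2009: 17 + 30 + 31 + 31 + 28 + 31 + 20 = 188 days (rest of October, November, December, January, February, March, April).
188 ÷ 7 = 26 full weeks with remainder 6, so 26 more Tuesdays after the first → 27.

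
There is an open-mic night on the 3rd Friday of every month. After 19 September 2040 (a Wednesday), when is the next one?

September 2040 starts on a Saturday; its first Friday is the 7th, so the 3rd Friday is the 21st — 21 September 2040.
21 September 2040 is after 19 September 2040, so that is the next one.

21 September 2040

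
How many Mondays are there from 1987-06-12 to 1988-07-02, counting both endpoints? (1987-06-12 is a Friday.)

55

1987-06-12 is a Friday; the first Monday on or after it is 1987-06-15 (3 days later).
From 1987-06-15 to 1988-07-02: 199 + 184 = 383 days (rest of 1987, to 1988-07-02 in 1988).
383 ÷ 7 = 54 full weeks with remainder 5, so 54 more Mondays after the first → 55.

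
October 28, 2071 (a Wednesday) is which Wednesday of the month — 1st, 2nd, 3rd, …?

Day 28 falls in week ⌈28/7⌉ of the month.
Days 1–7 hold the 1st Wednesday, 8–14 the 2nd, 15–21 the 3rd, 22–28 the 4th, 29–31 the 5th.
28 is in the range for the 4th.

4th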